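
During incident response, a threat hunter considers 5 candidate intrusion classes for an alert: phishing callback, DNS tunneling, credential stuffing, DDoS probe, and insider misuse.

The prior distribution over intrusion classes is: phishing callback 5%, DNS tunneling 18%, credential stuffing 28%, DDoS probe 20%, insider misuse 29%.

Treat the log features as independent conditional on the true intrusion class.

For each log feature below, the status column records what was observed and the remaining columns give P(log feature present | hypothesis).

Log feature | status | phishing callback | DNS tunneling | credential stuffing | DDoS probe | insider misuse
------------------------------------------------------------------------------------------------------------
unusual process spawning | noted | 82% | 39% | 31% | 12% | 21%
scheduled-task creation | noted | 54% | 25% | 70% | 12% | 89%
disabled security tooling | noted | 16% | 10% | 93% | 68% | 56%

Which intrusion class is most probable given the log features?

credential stuffing

For each hypothesis, the unnormalized posterior weight is prior × product of the log feature likelihoods:
  phishing callback: 0.05 × 0.82 × 0.54 × 0.16 = 0.0035424
  DNS tunneling: 0.18 × 0.39 × 0.25 × 0.10 = 0.001755
  credential stuffing: 0.28 × 0.31 × 0.70 × 0.93 = 0.056507
  DDoS probe: 0.20 × 0.12 × 0.12 × 0.68 = 0.0019584
  insider misuse: 0.29 × 0.21 × 0.89 × 0.56 = 0.030353
Marginal likelihood of the evidence = 0.094115.
P(phishing callback | evidence) ≈ 0.0035424 / 0.094115 ≈ 0.038
P(DNS tunneling | evidence) ≈ 0.001755 / 0.094115 ≈ 0.019
P(credential stuffing | evidence) ≈ 0.056507 / 0.094115 ≈ 0.600
P(DDoS probe | evidence) ≈ 0.0019584 / 0.094115 ≈ 0.021
P(insider misuse | evidence) ≈ 0.030353 / 0.094115 ≈ 0.323
The largest is 0.600, so credential stuffing is most probable.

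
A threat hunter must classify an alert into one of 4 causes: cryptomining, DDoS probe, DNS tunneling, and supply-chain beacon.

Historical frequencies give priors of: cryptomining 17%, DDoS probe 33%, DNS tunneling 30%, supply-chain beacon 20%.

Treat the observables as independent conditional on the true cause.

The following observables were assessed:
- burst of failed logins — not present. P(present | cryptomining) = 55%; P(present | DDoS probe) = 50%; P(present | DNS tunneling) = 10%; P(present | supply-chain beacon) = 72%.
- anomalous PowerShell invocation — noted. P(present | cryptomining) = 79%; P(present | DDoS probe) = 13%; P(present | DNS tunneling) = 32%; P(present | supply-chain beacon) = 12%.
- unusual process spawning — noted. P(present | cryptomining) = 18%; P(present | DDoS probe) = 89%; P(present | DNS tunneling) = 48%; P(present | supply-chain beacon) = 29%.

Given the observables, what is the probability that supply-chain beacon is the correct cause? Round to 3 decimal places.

0.027

For each hypothesis, the unnormalized posterior weight is prior × product of the observable likelihoods (using 1 − P(present | H) for each absent observable):
  cryptomining: 0.17 × (1 − 0.55) × 0.79 × 0.18 = 0.010878
  DDoS probe: 0.33 × (1 − 0.50) × 0.13 × 0.89 = 0.01909
  DNS tunneling: 0.30 × (1 − 0.10) × 0.32 × 0.48 = 0.041472
  supply-chain beacon: 0.20 × (1 − 0.72) × 0.12 × 0.29 = 0.0019488
Marginal likelihood of the evidence = 0.07339.
P(supply-chain beacon | evidence) = 0.0019488 / 0.07339 ≈ 0.027.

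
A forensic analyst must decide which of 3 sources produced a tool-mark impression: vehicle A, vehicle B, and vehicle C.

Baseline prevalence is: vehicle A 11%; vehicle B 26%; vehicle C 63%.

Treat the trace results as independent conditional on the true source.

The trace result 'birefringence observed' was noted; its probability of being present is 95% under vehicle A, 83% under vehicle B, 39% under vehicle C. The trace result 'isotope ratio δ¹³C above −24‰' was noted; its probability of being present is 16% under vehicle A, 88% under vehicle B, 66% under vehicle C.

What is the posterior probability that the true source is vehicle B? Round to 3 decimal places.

0.515

By Bayes' rule with conditional independence, the unnormalized weight for each hypothesis is prior × ∏ likelihoods:
  vehicle A: 0.11 × 0.95 × 0.16 = 0.01672
  vehicle B: 0.26 × 0.83 × 0.88 = 0.1899
  vehicle C: 0.63 × 0.39 × 0.66 = 0.16216
Normalizing constant Z = 0.01672 + 0.1899 + 0.16216 = 0.36879.
P(vehicle B | evidence) = 0.1899 / 0.36879 ≈ 0.515.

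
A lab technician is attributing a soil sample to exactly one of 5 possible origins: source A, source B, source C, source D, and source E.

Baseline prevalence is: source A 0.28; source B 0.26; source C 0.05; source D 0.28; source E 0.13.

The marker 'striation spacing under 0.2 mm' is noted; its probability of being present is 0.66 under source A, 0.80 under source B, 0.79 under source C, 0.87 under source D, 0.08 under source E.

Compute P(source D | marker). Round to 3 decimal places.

For each hypothesis, the unnormalized posterior weight is prior × likelihood:
  source A: 0.28 × 0.66 = 0.1848
  source B: 0.26 × 0.80 = 0.208
  source C: 0.05 × 0.79 = 0.0395
  source D: 0.28 × 0.87 = 0.2436
  source E: 0.13 × 0.08 = 0.0104
Marginal likelihood of the evidence = 0.6863.
P(source D | evidence) = 0.2436 / 0.6863 ≈ 0.355.

0.355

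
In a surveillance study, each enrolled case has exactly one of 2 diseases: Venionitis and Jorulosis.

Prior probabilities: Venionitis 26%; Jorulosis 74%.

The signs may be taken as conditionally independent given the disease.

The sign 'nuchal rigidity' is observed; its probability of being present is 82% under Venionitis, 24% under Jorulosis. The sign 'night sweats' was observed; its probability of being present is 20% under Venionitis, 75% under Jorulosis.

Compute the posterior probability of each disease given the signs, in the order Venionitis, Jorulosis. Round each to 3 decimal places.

0.242, 0.758

For each hypothesis, the unnormalized posterior weight is prior × product of the sign likelihoods:
  Venionitis: 0.26 × 0.82 × 0.20 = 0.04264
  Jorulosis: 0.74 × 0.24 × 0.75 = 0.1332
The unnormalized weights sum to 0.17584.
P(Venionitis | evidence) = 0.04264 / 0.17584 ≈ 0.242
P(Jorulosis | evidence) = 0.1332 / 0.17584 ≈ 0.758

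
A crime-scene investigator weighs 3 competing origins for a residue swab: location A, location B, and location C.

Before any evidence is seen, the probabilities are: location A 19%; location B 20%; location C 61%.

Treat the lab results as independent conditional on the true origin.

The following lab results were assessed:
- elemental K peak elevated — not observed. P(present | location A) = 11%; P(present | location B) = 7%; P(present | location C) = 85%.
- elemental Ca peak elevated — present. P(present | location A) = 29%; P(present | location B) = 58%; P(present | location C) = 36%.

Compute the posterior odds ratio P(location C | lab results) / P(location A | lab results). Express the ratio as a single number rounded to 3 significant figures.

0.672

Unnormalized posterior weight (prior times the lab result likelihoods) for each of the two hypotheses (using 1 − P(present | H) for each absent lab result):
  location C: 0.61 × (1 − 0.85) × 0.36 = 0.03294
  location A: 0.19 × (1 − 0.11) × 0.29 = 0.049039
Odds(location C : location A) = 0.03294 / 0.049039 ≈ 0.672.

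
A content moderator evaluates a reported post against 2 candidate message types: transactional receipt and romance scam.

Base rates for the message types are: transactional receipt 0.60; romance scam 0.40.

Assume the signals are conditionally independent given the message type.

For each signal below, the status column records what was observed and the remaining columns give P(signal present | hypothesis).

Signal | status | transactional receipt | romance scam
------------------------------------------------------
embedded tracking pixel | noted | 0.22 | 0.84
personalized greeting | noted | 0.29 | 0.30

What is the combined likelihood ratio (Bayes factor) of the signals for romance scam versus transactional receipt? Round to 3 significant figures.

The Bayes factor is the ratio of the joint likelihoods of the signal pattern under the two hypotheses.
  romance scam: 0.84 × 0.30 = 0.252
  transactional receipt: 0.22 × 0.29 = 0.0638
Bayes factor = 0.252 / 0.0638 ≈ 3.95

3.95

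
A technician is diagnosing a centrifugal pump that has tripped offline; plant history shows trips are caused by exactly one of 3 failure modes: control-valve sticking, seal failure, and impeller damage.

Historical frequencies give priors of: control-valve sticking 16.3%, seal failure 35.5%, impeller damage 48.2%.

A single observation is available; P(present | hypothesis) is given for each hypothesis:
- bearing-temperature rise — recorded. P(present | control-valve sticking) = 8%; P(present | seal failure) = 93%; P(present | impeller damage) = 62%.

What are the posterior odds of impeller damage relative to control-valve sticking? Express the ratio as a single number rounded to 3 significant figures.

22.9

Unnormalized posterior weight (prior times the observation likelihood) for each of the two hypotheses:
  impeller damage: 0.482 × 0.62 = 0.29884
  control-valve sticking: 0.163 × 0.08 = 0.01304
Odds(impeller damage : control-valve sticking) = 0.29884 / 0.01304 ≈ 22.9.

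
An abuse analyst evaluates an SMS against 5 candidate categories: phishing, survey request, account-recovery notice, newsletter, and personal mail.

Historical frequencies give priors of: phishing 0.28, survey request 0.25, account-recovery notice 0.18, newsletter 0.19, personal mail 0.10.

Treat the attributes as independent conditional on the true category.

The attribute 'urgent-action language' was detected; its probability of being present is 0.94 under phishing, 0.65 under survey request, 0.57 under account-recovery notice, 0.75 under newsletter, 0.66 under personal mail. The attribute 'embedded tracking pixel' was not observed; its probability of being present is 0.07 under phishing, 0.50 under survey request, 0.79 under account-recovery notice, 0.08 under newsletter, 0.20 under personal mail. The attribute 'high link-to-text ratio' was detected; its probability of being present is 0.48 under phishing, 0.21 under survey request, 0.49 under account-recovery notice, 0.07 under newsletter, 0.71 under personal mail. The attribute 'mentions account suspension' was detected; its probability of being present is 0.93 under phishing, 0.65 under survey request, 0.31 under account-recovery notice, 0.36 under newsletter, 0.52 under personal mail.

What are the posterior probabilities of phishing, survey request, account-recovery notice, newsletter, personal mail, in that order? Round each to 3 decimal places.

0.746, 0.076, 0.022, 0.023, 0.133

For each hypothesis, the unnormalized posterior weight is prior × product of the attribute likelihoods (using 1 − P(present | H) for each absent attribute):
  phishing: 0.28 × 0.94 × (1 − 0.07) × 0.48 × 0.93 = 0.10927
  survey request: 0.25 × 0.65 × (1 − 0.50) × 0.21 × 0.65 = 0.011091
  account-recovery notice: 0.18 × 0.57 × (1 − 0.79) × 0.49 × 0.31 = 0.0032728
  newsletter: 0.19 × 0.75 × (1 − 0.08) × 0.07 × 0.36 = 0.0033037
  personal mail: 0.10 × 0.66 × (1 − 0.20) × 0.71 × 0.52 = 0.019494
The unnormalized weights sum to 0.14643.
P(phishing | evidence) = 0.10927 / 0.14643 ≈ 0.746
P(survey request | evidence) = 0.011091 / 0.14643 ≈ 0.076
P(account-recovery notice | evidence) = 0.0032728 / 0.14643 ≈ 0.022
P(newsletter | evidence) = 0.0033037 / 0.14643 ≈ 0.023
P(personal mail | evidence) = 0.019494 / 0.14643 ≈ 0.133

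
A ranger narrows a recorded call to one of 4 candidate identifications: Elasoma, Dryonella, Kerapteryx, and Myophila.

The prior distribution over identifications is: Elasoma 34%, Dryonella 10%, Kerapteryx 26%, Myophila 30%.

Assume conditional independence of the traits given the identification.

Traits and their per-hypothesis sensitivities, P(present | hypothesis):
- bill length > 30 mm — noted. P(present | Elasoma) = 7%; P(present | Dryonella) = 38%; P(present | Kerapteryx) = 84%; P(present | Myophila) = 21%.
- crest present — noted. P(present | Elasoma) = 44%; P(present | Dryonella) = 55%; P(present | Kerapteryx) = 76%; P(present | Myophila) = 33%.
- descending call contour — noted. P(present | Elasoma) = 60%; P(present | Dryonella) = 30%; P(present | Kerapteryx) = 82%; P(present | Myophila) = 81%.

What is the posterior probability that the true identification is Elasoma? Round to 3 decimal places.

Multiply each prior by the joint likelihood of the trait pattern:
  Elasoma: 0.34 × 0.07 × 0.44 × 0.60 = 0.0062832
  Dryonella: 0.10 × 0.38 × 0.55 × 0.30 = 0.00627
  Kerapteryx: 0.26 × 0.84 × 0.76 × 0.82 = 0.13611
  Myophila: 0.30 × 0.21 × 0.33 × 0.81 = 0.01684
Marginal likelihood of the evidence = 0.1655.
P(Elasoma | evidence) = 0.0062832 / 0.1655 ≈ 0.038.

0.038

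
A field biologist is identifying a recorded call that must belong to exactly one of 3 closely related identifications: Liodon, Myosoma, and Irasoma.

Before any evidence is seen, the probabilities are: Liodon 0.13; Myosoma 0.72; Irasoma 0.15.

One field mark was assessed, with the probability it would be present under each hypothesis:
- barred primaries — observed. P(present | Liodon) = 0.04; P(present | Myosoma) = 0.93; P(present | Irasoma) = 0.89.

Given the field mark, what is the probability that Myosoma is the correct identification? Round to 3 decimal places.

0.828

Multiply each prior by the likelihood of the field mark:
  Liodon: 0.13 × 0.04 = 0.0052
  Myosoma: 0.72 × 0.93 = 0.6696
  Irasoma: 0.15 × 0.89 = 0.1335
Marginal likelihood of the evidence = 0.8083.
P(Myosoma | evidence) = 0.6696 / 0.8083 ≈ 0.828.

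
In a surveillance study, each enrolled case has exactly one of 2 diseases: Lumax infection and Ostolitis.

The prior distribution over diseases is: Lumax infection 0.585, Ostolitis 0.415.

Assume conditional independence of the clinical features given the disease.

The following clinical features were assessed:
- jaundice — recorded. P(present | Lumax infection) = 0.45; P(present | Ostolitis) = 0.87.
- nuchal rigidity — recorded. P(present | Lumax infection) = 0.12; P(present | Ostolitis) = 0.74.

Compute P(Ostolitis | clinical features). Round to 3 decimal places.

Multiply each prior by the joint likelihood of the clinical feature pattern:
  Lumax infection: 0.585 × 0.45 × 0.12 = 0.03159
  Ostolitis: 0.415 × 0.87 × 0.74 = 0.26718
Marginal likelihood of the evidence = 0.29877.
P(Ostolitis | evidence) = 0.26718 / 0.29877 ≈ 0.894.

0.894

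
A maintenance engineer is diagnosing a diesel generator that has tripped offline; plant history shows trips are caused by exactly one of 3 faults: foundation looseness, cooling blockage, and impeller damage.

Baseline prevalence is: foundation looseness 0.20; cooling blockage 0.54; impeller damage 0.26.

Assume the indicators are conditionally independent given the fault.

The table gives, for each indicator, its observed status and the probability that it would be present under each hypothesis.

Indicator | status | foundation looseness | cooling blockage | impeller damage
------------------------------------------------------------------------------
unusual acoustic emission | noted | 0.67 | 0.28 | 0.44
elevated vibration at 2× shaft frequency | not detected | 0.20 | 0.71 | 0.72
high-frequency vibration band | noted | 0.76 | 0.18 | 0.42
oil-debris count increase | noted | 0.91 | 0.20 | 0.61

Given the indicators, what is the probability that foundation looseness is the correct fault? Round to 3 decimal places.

For each hypothesis, the unnormalized posterior weight is prior × product of the indicator likelihoods (using 1 − P(present | H) for each absent indicator):
  foundation looseness: 0.20 × 0.67 × (1 − 0.20) × 0.76 × 0.91 = 0.07414
  cooling blockage: 0.54 × 0.28 × (1 − 0.71) × 0.18 × 0.20 = 0.0015785
  impeller damage: 0.26 × 0.44 × (1 − 0.72) × 0.42 × 0.61 = 0.0082066
Normalizing constant Z = 0.07414 + 0.0015785 + 0.0082066 = 0.083925.
P(foundation looseness | evidence) = 0.07414 / 0.083925 ≈ 0.883.

0.883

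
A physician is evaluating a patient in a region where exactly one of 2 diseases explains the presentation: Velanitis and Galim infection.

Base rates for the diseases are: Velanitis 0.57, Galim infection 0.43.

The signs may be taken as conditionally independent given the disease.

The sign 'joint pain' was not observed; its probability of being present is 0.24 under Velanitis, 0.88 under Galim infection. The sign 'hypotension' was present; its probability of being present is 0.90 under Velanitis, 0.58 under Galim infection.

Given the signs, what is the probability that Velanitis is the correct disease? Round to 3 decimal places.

0.929

For each hypothesis, the unnormalized posterior weight is prior × product of the sign likelihoods (using 1 − P(present | H) for each absent sign):
  Velanitis: 0.57 × (1 − 0.24) × 0.90 = 0.38988
  Galim infection: 0.43 × (1 − 0.88) × 0.58 = 0.029928
The unnormalized weights sum to 0.41981.
P(Velanitis | evidence) = 0.38988 / 0.41981 ≈ 0.929.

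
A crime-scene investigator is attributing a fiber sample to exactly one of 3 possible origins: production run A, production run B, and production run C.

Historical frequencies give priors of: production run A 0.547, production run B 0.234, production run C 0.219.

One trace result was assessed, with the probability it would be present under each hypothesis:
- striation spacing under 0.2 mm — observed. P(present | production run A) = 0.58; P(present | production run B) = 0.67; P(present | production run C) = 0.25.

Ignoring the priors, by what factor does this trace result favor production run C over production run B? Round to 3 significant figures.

0.373

The Bayes factor is the ratio of the two likelihoods.
  production run C: 0.25
  production run B: 0.67
Bayes factor = 0.25 / 0.67 ≈ 0.373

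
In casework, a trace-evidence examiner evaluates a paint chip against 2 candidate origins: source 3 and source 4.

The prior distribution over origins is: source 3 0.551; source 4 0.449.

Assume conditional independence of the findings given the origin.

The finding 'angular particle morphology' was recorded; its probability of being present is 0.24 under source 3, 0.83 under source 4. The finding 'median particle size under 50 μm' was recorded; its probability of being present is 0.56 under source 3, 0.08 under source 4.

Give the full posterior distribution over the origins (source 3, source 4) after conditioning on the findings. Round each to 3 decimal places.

For each hypothesis, the unnormalized posterior weight is prior × product of the finding likelihoods:
  source 3: 0.551 × 0.24 × 0.56 = 0.074054
  source 4: 0.449 × 0.83 × 0.08 = 0.029814
Marginal likelihood of the evidence = 0.10387.
P(source 3 | evidence) = 0.074054 / 0.10387 ≈ 0.713
P(source 4 | evidence) = 0.029814 / 0.10387 ≈ 0.287

0.713, 0.287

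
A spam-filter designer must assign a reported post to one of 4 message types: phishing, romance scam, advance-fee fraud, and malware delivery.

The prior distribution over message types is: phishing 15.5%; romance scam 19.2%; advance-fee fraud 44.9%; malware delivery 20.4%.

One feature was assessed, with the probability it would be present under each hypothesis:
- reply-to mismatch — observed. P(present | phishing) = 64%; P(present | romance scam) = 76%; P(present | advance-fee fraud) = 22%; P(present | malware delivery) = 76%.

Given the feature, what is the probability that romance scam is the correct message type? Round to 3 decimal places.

0.292

For each hypothesis, the unnormalized posterior weight is prior × likelihood:
  phishing: 0.155 × 0.64 = 0.0992
  romance scam: 0.192 × 0.76 = 0.14592
  advance-fee fraud: 0.449 × 0.22 = 0.09878
  malware delivery: 0.204 × 0.76 = 0.15504
Marginal likelihood of the evidence = 0.49894.
P(romance scam | evidence) = 0.14592 / 0.49894 ≈ 0.292.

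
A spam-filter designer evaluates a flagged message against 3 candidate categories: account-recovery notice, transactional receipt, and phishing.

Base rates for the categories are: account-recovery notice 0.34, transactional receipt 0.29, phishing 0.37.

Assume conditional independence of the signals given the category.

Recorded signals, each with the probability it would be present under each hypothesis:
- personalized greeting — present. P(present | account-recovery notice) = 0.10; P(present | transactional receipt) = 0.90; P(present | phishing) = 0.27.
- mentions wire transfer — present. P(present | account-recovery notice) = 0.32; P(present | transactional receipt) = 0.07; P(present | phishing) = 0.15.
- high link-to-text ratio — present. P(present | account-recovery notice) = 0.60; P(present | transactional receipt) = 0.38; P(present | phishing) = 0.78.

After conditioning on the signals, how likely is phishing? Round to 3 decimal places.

By Bayes' rule with conditional independence, the unnormalized weight for each hypothesis is prior × ∏ likelihoods:
  account-recovery notice: 0.34 × 0.10 × 0.32 × 0.60 = 0.006528
  transactional receipt: 0.29 × 0.90 × 0.07 × 0.38 = 0.0069426
  phishing: 0.37 × 0.27 × 0.15 × 0.78 = 0.011688
Marginal likelihood of the evidence = 0.025159.
P(phishing | evidence) = 0.011688 / 0.025159 ≈ 0.465.

0.465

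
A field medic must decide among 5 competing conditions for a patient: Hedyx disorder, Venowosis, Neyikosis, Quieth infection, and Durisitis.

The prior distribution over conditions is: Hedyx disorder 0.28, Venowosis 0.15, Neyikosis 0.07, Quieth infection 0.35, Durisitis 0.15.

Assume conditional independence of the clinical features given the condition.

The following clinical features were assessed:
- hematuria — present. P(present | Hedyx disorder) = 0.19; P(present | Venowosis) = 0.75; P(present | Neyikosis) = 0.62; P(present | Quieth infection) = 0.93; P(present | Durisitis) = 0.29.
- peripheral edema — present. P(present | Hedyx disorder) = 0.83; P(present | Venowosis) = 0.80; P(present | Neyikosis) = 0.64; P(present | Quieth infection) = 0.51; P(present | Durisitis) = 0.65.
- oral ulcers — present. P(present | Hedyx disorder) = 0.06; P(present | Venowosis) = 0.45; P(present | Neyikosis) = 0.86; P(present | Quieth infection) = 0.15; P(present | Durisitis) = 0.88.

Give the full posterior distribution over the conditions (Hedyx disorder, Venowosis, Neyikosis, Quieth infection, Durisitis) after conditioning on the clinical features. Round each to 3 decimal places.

By Bayes' rule with conditional independence, the unnormalized weight for each hypothesis is prior × ∏ likelihoods:
  Hedyx disorder: 0.28 × 0.19 × 0.83 × 0.06 = 0.0026494
  Venowosis: 0.15 × 0.75 × 0.80 × 0.45 = 0.0405
  Neyikosis: 0.07 × 0.62 × 0.64 × 0.86 = 0.023887
  Quieth infection: 0.35 × 0.93 × 0.51 × 0.15 = 0.024901
  Durisitis: 0.15 × 0.29 × 0.65 × 0.88 = 0.024882
Normalizing constant Z = 0.0026494 + 0.0405 + 0.023887 + 0.024901 + 0.024882 = 0.11682.
P(Hedyx disorder | evidence) = 0.0026494 / 0.11682 ≈ 0.023
P(Venowosis | evidence) = 0.0405 / 0.11682 ≈ 0.347
P(Neyikosis | evidence) = 0.023887 / 0.11682 ≈ 0.204
P(Quieth infection | evidence) = 0.024901 / 0.11682 ≈ 0.213
P(Durisitis | evidence) = 0.024882 / 0.11682 ≈ 0.213

0.023, 0.347, 0.204, 0.213, 0.213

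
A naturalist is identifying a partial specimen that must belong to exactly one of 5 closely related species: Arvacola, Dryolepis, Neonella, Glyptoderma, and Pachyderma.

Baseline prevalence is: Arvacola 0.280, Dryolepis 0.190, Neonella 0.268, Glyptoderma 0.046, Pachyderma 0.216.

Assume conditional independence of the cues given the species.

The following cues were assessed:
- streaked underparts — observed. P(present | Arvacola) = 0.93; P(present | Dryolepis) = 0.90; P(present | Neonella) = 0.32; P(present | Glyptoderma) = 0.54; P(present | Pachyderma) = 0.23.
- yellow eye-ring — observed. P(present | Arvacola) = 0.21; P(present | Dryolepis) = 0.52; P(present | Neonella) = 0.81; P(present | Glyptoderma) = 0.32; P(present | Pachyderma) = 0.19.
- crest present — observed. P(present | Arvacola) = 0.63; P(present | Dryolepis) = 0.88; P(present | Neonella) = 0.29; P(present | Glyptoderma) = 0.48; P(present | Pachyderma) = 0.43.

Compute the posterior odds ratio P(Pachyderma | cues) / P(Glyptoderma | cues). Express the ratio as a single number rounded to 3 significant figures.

1.06

Unnormalized posterior weight (prior times the cue likelihoods) for each of the two hypotheses:
  Pachyderma: 0.216 × 0.23 × 0.19 × 0.43 = 0.0040589
  Glyptoderma: 0.046 × 0.54 × 0.32 × 0.48 = 0.0038154
Posterior odds = 0.0040589 / 0.0038154 ≈ 1.06.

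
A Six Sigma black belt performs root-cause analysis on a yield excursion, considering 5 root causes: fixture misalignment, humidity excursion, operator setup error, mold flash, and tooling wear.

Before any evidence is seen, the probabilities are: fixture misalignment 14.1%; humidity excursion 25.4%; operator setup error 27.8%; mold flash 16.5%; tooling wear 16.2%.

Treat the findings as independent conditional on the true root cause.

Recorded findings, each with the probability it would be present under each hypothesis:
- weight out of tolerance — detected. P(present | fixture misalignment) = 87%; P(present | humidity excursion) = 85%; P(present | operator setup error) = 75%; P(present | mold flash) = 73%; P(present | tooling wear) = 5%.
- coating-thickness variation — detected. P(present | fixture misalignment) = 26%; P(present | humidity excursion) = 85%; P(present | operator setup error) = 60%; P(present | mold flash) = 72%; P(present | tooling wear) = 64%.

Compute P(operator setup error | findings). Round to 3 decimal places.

Multiply each prior by the joint likelihood of the evidence pattern:
  fixture misalignment: 0.141 × 0.87 × 0.26 = 0.031894
  humidity excursion: 0.254 × 0.85 × 0.85 = 0.18352
  operator setup error: 0.278 × 0.75 × 0.60 = 0.1251
  mold flash: 0.165 × 0.73 × 0.72 = 0.086724
  tooling wear: 0.162 × 0.05 × 0.64 = 0.005184
Normalizing constant Z = 0.031894 + 0.18352 + 0.1251 + 0.086724 + 0.005184 = 0.43242.
P(operator setup error | evidence) = 0.1251 / 0.43242 ≈ 0.289.

0.289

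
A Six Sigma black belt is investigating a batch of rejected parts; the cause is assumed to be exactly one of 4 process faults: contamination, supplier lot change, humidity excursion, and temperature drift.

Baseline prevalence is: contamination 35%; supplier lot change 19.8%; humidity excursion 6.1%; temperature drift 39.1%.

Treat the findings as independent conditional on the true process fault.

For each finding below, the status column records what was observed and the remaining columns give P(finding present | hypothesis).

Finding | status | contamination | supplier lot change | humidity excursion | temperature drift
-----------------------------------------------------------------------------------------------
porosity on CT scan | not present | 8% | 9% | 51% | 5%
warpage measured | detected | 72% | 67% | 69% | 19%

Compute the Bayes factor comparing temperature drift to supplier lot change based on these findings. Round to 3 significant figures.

Take the product of per-finding likelihoods under each hypothesis (using 1 − P(present | H) for each absent finding), then divide.
  temperature drift: (1 − 0.05) × 0.19 = 0.1805
  supplier lot change: (1 − 0.09) × 0.67 = 0.6097
Bayes factor = 0.1805 / 0.6097 ≈ 0.296

0.296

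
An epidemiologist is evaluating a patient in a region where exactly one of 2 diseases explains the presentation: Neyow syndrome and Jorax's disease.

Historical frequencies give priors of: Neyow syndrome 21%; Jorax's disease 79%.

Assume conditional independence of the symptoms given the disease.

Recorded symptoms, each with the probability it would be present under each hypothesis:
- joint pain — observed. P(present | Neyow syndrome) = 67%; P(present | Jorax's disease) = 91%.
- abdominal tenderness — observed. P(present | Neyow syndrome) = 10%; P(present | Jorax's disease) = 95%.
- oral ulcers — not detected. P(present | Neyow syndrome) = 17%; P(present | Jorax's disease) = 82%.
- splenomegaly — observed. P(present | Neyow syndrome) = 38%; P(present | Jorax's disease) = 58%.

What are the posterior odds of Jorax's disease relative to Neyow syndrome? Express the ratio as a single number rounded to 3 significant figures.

Unnormalized posterior weight (prior times the symptom likelihoods) for each of the two hypotheses (using 1 − P(present | H) for each absent symptom):
  Jorax's disease: 0.79 × 0.91 × 0.95 × (1 − 0.82) × 0.58 = 0.071301
  Neyow syndrome: 0.21 × 0.67 × 0.10 × (1 − 0.17) × 0.38 = 0.0044377
Posterior odds = 0.071301 / 0.0044377 ≈ 16.1.

16.1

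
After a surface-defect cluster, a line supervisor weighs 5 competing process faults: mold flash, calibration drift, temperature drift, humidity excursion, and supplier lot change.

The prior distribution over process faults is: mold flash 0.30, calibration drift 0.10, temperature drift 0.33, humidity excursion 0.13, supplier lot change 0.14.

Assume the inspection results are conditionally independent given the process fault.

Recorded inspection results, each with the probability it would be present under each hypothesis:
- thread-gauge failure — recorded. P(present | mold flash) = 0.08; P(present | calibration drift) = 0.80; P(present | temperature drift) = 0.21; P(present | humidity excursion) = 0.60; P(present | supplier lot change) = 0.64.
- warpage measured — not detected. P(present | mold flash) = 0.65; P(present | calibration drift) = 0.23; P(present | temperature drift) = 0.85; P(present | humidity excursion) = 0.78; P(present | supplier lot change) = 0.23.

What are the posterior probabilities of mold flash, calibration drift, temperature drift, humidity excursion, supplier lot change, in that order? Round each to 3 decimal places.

By Bayes' rule with conditional independence, the unnormalized weight for each hypothesis is prior × ∏ likelihoods (using 1 − P(present | H) for each absent inspection result):
  mold flash: 0.30 × 0.08 × (1 − 0.65) = 0.0084
  calibration drift: 0.10 × 0.80 × (1 − 0.23) = 0.0616
  temperature drift: 0.33 × 0.21 × (1 − 0.85) = 0.010395
  humidity excursion: 0.13 × 0.60 × (1 − 0.78) = 0.01716
  supplier lot change: 0.14 × 0.64 × (1 − 0.23) = 0.068992
Marginal likelihood of the evidence = 0.16655.
P(mold flash | evidence) = 0.0084 / 0.16655 ≈ 0.050
P(calibration drift | evidence) = 0.0616 / 0.16655 ≈ 0.370
P(temperature drift | evidence) = 0.010395 / 0.16655 ≈ 0.062
P(humidity excursion | evidence) = 0.01716 / 0.16655 ≈ 0.103
P(supplier lot change | evidence) = 0.068992 / 0.16655 ≈ 0.414

0.050, 0.370, 0.062, 0.103, 0.414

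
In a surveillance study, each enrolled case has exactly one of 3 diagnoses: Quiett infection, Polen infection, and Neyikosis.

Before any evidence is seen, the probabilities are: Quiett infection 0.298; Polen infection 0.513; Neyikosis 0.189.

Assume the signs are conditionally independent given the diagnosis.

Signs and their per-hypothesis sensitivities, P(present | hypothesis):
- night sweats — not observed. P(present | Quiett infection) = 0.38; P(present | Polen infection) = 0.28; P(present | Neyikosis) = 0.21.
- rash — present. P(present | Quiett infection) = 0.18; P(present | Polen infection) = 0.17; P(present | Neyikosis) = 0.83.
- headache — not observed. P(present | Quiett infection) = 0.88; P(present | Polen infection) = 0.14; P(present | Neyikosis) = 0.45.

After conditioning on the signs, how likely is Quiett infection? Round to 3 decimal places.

0.032

By Bayes' rule with conditional independence, the unnormalized weight for each hypothesis is prior × ∏ likelihoods (using 1 − P(present | H) for each absent sign):
  Quiett infection: 0.298 × (1 − 0.38) × 0.18 × (1 − 0.88) = 0.0039908
  Polen infection: 0.513 × (1 − 0.28) × 0.17 × (1 − 0.14) = 0.054
  Neyikosis: 0.189 × (1 − 0.21) × 0.83 × (1 − 0.45) = 0.06816
Marginal likelihood of the evidence = 0.12615.
P(Quiett infection | evidence) = 0.0039908 / 0.12615 ≈ 0.032.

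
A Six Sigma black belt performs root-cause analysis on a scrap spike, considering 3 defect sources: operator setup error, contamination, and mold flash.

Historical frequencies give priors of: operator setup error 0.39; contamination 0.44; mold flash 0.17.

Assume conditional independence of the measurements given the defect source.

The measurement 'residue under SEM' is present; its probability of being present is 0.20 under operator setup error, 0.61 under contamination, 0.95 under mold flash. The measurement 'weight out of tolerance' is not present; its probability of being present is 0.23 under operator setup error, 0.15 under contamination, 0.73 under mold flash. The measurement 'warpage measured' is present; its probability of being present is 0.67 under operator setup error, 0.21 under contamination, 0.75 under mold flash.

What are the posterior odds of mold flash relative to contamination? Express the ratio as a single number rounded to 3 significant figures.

0.683

Unnormalized posterior weight (prior times the measurement likelihoods) for each of the two hypotheses (using 1 − P(present | H) for each absent measurement):
  mold flash: 0.17 × 0.95 × (1 − 0.73) × 0.75 = 0.032704
  contamination: 0.44 × 0.61 × (1 − 0.15) × 0.21 = 0.047909
Odds(mold flash : contamination) = 0.032704 / 0.047909 ≈ 0.683.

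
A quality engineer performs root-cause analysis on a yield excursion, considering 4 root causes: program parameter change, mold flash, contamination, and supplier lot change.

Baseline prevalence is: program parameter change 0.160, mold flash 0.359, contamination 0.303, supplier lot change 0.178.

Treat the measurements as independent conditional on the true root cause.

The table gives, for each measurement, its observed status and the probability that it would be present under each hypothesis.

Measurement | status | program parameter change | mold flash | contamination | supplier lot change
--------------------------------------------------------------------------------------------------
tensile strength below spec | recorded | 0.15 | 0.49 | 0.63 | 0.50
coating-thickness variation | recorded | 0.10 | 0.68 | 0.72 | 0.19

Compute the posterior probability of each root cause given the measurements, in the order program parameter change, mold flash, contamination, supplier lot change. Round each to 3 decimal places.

0.009, 0.433, 0.497, 0.061

Multiply each prior by the joint likelihood of the measurement pattern:
  program parameter change: 0.160 × 0.15 × 0.10 = 0.0024
  mold flash: 0.359 × 0.49 × 0.68 = 0.11962
  contamination: 0.303 × 0.63 × 0.72 = 0.13744
  supplier lot change: 0.178 × 0.50 × 0.19 = 0.01691
The unnormalized weights sum to 0.27637.
P(program parameter change | evidence) = 0.0024 / 0.27637 ≈ 0.009
P(mold flash | evidence) = 0.11962 / 0.27637 ≈ 0.433
P(contamination | evidence) = 0.13744 / 0.27637 ≈ 0.497
P(supplier lot change | evidence) = 0.01691 / 0.27637 ≈ 0.061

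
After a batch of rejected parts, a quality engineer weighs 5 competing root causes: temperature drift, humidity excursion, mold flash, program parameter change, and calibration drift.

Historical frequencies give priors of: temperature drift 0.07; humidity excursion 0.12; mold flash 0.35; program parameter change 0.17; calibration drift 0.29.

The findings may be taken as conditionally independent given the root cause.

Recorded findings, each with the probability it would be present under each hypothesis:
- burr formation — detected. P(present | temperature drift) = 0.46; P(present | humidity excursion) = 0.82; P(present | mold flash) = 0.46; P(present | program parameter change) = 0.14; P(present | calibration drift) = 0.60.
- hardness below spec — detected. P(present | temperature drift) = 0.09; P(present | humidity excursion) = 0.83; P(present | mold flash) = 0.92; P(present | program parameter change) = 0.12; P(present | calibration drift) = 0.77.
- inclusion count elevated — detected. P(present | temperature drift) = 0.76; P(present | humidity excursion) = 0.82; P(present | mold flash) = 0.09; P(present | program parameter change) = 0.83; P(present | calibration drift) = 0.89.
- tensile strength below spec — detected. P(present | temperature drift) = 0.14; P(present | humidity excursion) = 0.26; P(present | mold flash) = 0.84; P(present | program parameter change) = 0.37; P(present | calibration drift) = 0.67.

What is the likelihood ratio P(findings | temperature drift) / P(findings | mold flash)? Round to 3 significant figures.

Joint likelihood of the evidence pattern under each hypothesis:
  temperature drift: 0.46 × 0.09 × 0.76 × 0.14 = 0.004405
  mold flash: 0.46 × 0.92 × 0.09 × 0.84 = 0.031994
Bayes factor = 0.004405 / 0.031994 ≈ 0.138

0.138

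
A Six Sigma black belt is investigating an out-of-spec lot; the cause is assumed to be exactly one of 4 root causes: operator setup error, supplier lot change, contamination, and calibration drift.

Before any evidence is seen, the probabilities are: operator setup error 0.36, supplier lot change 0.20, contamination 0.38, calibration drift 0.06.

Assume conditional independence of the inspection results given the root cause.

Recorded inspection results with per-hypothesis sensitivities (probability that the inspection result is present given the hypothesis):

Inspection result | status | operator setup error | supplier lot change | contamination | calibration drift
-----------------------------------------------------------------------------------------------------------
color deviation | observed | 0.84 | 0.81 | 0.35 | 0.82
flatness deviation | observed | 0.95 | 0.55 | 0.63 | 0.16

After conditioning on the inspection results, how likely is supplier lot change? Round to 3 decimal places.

For each hypothesis, the unnormalized posterior weight is prior × product of the inspection result likelihoods:
  operator setup error: 0.36 × 0.84 × 0.95 = 0.28728
  supplier lot change: 0.20 × 0.81 × 0.55 = 0.0891
  contamination: 0.38 × 0.35 × 0.63 = 0.08379
  calibration drift: 0.06 × 0.82 × 0.16 = 0.007872
Marginal likelihood of the evidence = 0.46804.
P(supplier lot change | evidence) = 0.0891 / 0.46804 ≈ 0.190.

0.190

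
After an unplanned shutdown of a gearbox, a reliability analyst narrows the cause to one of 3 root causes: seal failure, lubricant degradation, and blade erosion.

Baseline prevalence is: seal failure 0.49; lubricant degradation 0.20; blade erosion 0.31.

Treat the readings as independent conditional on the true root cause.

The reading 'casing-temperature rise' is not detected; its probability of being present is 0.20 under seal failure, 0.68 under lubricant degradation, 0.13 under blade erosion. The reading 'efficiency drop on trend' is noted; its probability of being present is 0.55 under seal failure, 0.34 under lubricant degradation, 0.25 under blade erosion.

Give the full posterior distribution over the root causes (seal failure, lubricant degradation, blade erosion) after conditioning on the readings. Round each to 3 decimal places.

By Bayes' rule with conditional independence, the unnormalized weight for each hypothesis is prior × ∏ likelihoods (using 1 − P(present | H) for each absent reading):
  seal failure: 0.49 × (1 − 0.20) × 0.55 = 0.2156
  lubricant degradation: 0.20 × (1 − 0.68) × 0.34 = 0.02176
  blade erosion: 0.31 × (1 − 0.13) × 0.25 = 0.067425
Marginal likelihood of the evidence = 0.30479.
P(seal failure | evidence) = 0.2156 / 0.30479 ≈ 0.707
P(lubricant degradation | evidence) = 0.02176 / 0.30479 ≈ 0.071
P(blade erosion | evidence) = 0.067425 / 0.30479 ≈ 0.221

0.707, 0.071, 0.221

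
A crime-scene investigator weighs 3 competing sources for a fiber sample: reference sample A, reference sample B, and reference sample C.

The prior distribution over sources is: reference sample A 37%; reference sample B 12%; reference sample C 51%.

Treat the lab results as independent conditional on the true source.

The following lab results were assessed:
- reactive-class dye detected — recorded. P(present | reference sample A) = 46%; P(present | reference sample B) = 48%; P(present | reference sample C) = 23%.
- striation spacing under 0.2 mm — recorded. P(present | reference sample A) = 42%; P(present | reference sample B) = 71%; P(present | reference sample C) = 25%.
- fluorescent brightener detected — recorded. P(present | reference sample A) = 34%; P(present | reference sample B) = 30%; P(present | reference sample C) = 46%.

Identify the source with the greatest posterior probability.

By Bayes' rule with conditional independence, the unnormalized weight for each hypothesis is prior × ∏ likelihoods:
  reference sample A: 0.37 × 0.46 × 0.42 × 0.34 = 0.024305
  reference sample B: 0.12 × 0.48 × 0.71 × 0.30 = 0.012269
  reference sample C: 0.51 × 0.23 × 0.25 × 0.46 = 0.01349
Marginal likelihood of the evidence = 0.050063.
P(reference sample A | evidence) ≈ 0.024305 / 0.050063 ≈ 0.485
P(reference sample B | evidence) ≈ 0.012269 / 0.050063 ≈ 0.245
P(reference sample C | evidence) ≈ 0.01349 / 0.050063 ≈ 0.269
The largest is 0.485, so reference sample A is most probable.

reference sample A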